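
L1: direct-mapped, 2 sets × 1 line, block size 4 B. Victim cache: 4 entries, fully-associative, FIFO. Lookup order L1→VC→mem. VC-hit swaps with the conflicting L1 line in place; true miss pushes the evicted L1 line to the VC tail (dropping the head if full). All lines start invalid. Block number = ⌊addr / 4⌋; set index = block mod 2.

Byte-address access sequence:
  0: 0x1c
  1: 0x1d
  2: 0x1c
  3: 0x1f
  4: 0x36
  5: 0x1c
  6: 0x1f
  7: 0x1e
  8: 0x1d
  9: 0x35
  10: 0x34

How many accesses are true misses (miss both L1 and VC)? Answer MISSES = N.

MISSES = 2

0: 0x1c (blk 7, set 1) → MISS  vc=[]
1: 0x1d (blk 7, set 1) → L1-HIT  vc=[]
2: 0x1c (blk 7, set 1) → L1-HIT  vc=[]
3: 0x1f (blk 7, set 1) → L1-HIT  vc=[]
4: 0x36 (blk 13, set 1) → MISS  vc=[7]
5: 0x1c (blk 7, set 1) → VC-HIT  vc=[13]
6: 0x1f (blk 7, set 1) → L1-HIT  vc=[13]
7: 0x1e (blk 7, set 1) → L1-HIT  vc=[13]
8: 0x1d (blk 7, set 1) → L1-HIT  vc=[13]
9: 0x35 (blk 13, set 1) → VC-HIT  vc=[7]
10: 0x34 (blk 13, set 1) → L1-HIT  vc=[7]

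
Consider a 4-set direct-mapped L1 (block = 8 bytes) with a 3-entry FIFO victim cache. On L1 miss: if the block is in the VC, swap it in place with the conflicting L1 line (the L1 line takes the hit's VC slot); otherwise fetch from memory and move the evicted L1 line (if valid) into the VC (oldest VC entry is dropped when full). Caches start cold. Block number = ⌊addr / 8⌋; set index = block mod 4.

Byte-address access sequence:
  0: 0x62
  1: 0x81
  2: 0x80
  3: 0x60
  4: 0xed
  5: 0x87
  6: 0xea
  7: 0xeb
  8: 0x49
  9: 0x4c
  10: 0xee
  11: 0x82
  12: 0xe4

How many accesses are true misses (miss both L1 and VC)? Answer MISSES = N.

MISSES = 5

0: 0x62 (blk 12, set 0) → MISS  vc=[]
1: 0x81 (blk 16, set 0) → MISS  vc=[12]
2: 0x80 (blk 16, set 0) → L1-HIT  vc=[12]
3: 0x60 (blk 12, set 0) → VC-HIT  vc=[16]
4: 0xed (blk 29, set 1) → MISS  vc=[16]
5: 0x87 (blk 16, set 0) → VC-HIT  vc=[12]
6: 0xea (blk 29, set 1) → L1-HIT  vc=[12]
7: 0xeb (blk 29, set 1) → L1-HIT  vc=[12]
8: 0x49 (blk 9, set 1) → MISS  vc=[12, 29]
9: 0x4c (blk 9, set 1) → L1-HIT  vc=[12, 29]
10: 0xee (blk 29, set 1) → VC-HIT  vc=[12, 9]
11: 0x82 (blk 16, set 0) → L1-HIT  vc=[12, 9]
12: 0xe4 (blk 28, set 0) → MISS  vc=[12, 9, 16]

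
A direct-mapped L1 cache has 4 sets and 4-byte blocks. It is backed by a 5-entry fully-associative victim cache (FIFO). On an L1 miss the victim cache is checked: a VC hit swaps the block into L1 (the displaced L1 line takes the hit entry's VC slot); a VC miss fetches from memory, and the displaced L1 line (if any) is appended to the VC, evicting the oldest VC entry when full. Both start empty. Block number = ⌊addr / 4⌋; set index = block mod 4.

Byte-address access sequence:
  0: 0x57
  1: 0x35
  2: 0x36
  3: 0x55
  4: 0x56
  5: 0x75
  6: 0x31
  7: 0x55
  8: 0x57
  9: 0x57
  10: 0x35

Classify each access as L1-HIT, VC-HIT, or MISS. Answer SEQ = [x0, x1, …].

  [0] addr=0x57 blk=21 s=1: MISS | VC []
  [1] addr=0x35 blk=13 s=1: MISS | VC [21]
  [2] addr=0x36 blk=13 s=1: L1-HIT | VC [21]
  [3] addr=0x55 blk=21 s=1: VC-HIT | VC [13]
  [4] addr=0x56 blk=21 s=1: L1-HIT | VC [13]
  [5] addr=0x75 blk=29 s=1: MISS | VC [13, 21]
  [6] addr=0x31 blk=12 s=0: MISS | VC [13, 21]
  [7] addr=0x55 blk=21 s=1: VC-HIT | VC [13, 29]
  [8] addr=0x57 blk=21 s=1: L1-HIT | VC [13, 29]
  [9] addr=0x57 blk=21 s=1: L1-HIT | VC [13, 29]
  [10] addr=0x35 blk=13 s=1: VC-HIT | VC [21, 29]

SEQ = [MISS, MISS, L1-HIT, VC-HIT, L1-HIT, MISS, MISS, VC-HIT, L1-HIT, L1-HIT, VC-HIT]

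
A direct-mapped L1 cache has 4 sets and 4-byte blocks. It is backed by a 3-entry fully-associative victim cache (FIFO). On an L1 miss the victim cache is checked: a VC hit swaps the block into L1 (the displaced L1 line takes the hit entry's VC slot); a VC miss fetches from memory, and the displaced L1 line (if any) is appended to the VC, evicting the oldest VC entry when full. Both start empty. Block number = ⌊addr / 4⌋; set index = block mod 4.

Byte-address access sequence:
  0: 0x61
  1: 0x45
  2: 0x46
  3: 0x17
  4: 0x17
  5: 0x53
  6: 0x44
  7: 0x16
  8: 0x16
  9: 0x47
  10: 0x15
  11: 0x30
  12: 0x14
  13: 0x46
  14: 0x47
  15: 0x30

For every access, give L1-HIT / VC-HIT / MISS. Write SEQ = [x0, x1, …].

SEQ = [MISS, MISS, L1-HIT, MISS, L1-HIT, MISS, VC-HIT, VC-HIT, L1-HIT, VC-HIT, VC-HIT, MISS, L1-HIT, VC-HIT, L1-HIT, L1-HIT]

  [0] addr=0x61 blk=24 s=0: MISS | VC []
  [1] addr=0x45 blk=17 s=1: MISS | VC []
  [2] addr=0x46 blk=17 s=1: L1-HIT | VC []
  [3] addr=0x17 blk=5 s=1: MISS | VC [17]
  [4] addr=0x17 blk=5 s=1: L1-HIT | VC [17]
  [5] addr=0x53 blk=20 s=0: MISS | VC [17, 24]
  [6] addr=0x44 blk=17 s=1: VC-HIT | VC [5, 24]
  [7] addr=0x16 blk=5 s=1: VC-HIT | VC [17, 24]
  [8] addr=0x16 blk=5 s=1: L1-HIT | VC [17, 24]
  [9] addr=0x47 blk=17 s=1: VC-HIT | VC [5, 24]
  [10] addr=0x15 blk=5 s=1: VC-HIT | VC [17, 24]
  [11] addr=0x30 blk=12 s=0: MISS | VC [17, 24, 20]
  [12] addr=0x14 blk=5 s=1: L1-HIT | VC [17, 24, 20]
  [13] addr=0x46 blk=17 s=1: VC-HIT | VC [5, 24, 20]
  [14] addr=0x47 blk=17 s=1: L1-HIT | VC [5, 24, 20]
  [15] addr=0x30 blk=12 s=0: L1-HIT | VC [5, 24, 20]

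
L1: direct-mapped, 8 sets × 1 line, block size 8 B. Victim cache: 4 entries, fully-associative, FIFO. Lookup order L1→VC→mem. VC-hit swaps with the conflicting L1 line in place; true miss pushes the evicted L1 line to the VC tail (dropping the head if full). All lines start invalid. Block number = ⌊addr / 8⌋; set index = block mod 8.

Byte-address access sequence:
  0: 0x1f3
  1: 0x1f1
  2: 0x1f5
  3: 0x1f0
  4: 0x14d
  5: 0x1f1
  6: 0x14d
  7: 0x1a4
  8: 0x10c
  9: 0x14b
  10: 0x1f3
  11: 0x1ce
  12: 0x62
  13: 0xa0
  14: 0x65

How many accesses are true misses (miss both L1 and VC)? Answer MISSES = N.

  [0] addr=0x1f3 blk=62 s=6: MISS | VC []
  [1] addr=0x1f1 blk=62 s=6: L1-HIT | VC []
  [2] addr=0x1f5 blk=62 s=6: L1-HIT | VC []
  [3] addr=0x1f0 blk=62 s=6: L1-HIT | VC []
  [4] addr=0x14d blk=41 s=1: MISS | VC []
  [5] addr=0x1f1 blk=62 s=6: L1-HIT | VC []
  [6] addr=0x14d blk=41 s=1: L1-HIT | VC []
  [7] addr=0x1a4 blk=52 s=4: MISS | VC []
  [8] addr=0x10c blk=33 s=1: MISS | VC [41]
  [9] addr=0x14b blk=41 s=1: VC-HIT | VC [33]
  [10] addr=0x1f3 blk=62 s=6: L1-HIT | VC [33]
  [11] addr=0x1ce blk=57 s=1: MISS | VC [33, 41]
  [12] addr=0x62 blk=12 s=4: MISS | VC [33, 41, 52]
  [13] addr=0xa0 blk=20 s=4: MISS | VC [33, 41, 52, 12]
  [14] addr=0x65 blk=12 s=4: VC-HIT | VC [33, 41, 52, 20]

MISSES = 7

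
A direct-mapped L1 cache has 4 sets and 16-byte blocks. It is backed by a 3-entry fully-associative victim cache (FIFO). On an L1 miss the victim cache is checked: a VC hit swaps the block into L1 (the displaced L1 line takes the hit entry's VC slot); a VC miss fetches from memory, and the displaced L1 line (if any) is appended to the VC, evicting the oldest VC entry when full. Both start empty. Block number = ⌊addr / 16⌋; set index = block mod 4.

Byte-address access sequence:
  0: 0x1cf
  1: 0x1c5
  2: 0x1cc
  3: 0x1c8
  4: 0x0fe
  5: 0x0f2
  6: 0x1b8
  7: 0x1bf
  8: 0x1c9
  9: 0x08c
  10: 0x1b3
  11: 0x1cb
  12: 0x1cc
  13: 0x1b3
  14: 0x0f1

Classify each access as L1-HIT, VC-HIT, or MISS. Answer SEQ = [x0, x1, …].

  [0] addr=0x1cf blk=28 s=0: MISS | VC []
  [1] addr=0x1c5 blk=28 s=0: L1-HIT | VC []
  [2] addr=0x1cc blk=28 s=0: L1-HIT | VC []
  [3] addr=0x1c8 blk=28 s=0: L1-HIT | VC []
  [4] addr=0xfe blk=15 s=3: MISS | VC []
  [5] addr=0xf2 blk=15 s=3: L1-HIT | VC []
  [6] addr=0x1b8 blk=27 s=3: MISS | VC [15]
  [7] addr=0x1bf blk=27 s=3: L1-HIT | VC [15]
  [8] addr=0x1c9 blk=28 s=0: L1-HIT | VC [15]
  [9] addr=0x8c blk=8 s=0: MISS | VC [15, 28]
  [10] addr=0x1b3 blk=27 s=3: L1-HIT | VC [15, 28]
  [11] addr=0x1cb blk=28 s=0: VC-HIT | VC [15, 8]
  [12] addr=0x1cc blk=28 s=0: L1-HIT | VC [15, 8]
  [13] addr=0x1b3 blk=27 s=3: L1-HIT | VC [15, 8]
  [14] addr=0xf1 blk=15 s=3: VC-HIT | VC [27, 8]

SEQ = [MISS, L1-HIT, L1-HIT, L1-HIT, MISS, L1-HIT, MISS, L1-HIT, L1-HIT, MISS, L1-HIT, VC-HIT, L1-HIT, L1-HIT, VC-HIT]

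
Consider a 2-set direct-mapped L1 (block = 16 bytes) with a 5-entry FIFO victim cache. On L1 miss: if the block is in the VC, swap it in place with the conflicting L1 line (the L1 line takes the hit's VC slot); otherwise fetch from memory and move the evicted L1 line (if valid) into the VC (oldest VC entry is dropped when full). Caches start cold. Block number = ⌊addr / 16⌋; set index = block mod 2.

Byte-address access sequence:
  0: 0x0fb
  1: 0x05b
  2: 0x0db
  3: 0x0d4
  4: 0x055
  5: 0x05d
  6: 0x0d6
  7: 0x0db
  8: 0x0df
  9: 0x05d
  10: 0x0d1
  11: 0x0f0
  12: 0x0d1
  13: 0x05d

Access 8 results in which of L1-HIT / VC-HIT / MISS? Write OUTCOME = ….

#0 0xfb→b15/s1 MISS; vc=[]
#1 0x5b→b5/s1 MISS; vc=[15]
#2 0xdb→b13/s1 MISS; vc=[15,5]
#3 0xd4→b13/s1 L1-HIT; vc=[15,5]
#4 0x55→b5/s1 VC-HIT; vc=[15,13]
#5 0x5d→b5/s1 L1-HIT; vc=[15,13]
#6 0xd6→b13/s1 VC-HIT; vc=[15,5]
#7 0xdb→b13/s1 L1-HIT; vc=[15,5]
#8 0xdf→b13/s1 L1-HIT; vc=[15,5]
#9 0x5d→b5/s1 VC-HIT; vc=[15,13]
#10 0xd1→b13/s1 VC-HIT; vc=[15,5]
#11 0xf0→b15/s1 VC-HIT; vc=[13,5]
#12 0xd1→b13/s1 VC-HIT; vc=[15,5]
#13 0x5d→b5/s1 VC-HIT; vc=[15,13]

OUTCOME = L1-HIT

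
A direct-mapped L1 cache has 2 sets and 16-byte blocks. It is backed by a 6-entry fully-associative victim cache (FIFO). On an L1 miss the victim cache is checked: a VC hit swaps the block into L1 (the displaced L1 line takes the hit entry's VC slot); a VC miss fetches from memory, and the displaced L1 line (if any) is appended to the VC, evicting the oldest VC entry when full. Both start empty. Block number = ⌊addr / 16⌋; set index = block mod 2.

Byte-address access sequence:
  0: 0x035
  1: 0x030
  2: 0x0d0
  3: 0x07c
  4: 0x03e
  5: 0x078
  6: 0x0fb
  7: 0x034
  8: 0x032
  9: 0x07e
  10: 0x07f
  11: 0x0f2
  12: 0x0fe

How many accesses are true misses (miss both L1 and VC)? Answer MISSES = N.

MISSES = 4

#0 0x35→b3/s1 MISS; vc=[]
#1 0x30→b3/s1 L1-HIT; vc=[]
#2 0xd0→b13/s1 MISS; vc=[3]
#3 0x7c→b7/s1 MISS; vc=[3,13]
#4 0x3e→b3/s1 VC-HIT; vc=[7,13]
#5 0x78→b7/s1 VC-HIT; vc=[3,13]
#6 0xfb→b15/s1 MISS; vc=[3,13,7]
#7 0x34→b3/s1 VC-HIT; vc=[15,13,7]
#8 0x32→b3/s1 L1-HIT; vc=[15,13,7]
#9 0x7e→b7/s1 VC-HIT; vc=[15,13,3]
#10 0x7f→b7/s1 L1-HIT; vc=[15,13,3]
#11 0xf2→b15/s1 VC-HIT; vc=[7,13,3]
#12 0xfe→b15/s1 L1-HIT; vc=[7,13,3]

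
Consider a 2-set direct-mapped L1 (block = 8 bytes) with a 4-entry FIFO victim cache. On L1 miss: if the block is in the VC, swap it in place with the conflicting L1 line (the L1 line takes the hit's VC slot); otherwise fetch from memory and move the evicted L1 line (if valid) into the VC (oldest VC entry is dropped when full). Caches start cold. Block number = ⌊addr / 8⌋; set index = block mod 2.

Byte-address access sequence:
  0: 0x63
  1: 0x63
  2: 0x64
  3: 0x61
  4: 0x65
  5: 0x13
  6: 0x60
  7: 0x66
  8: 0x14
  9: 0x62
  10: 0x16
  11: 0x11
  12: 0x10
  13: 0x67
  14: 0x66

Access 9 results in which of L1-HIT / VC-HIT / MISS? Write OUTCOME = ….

OUTCOME = VC-HIT

  [0] addr=0x63 blk=12 s=0: MISS | VC []
  [1] addr=0x63 blk=12 s=0: L1-HIT | VC []
  [2] addr=0x64 blk=12 s=0: L1-HIT | VC []
  [3] addr=0x61 blk=12 s=0: L1-HIT | VC []
  [4] addr=0x65 blk=12 s=0: L1-HIT | VC []
  [5] addr=0x13 blk=2 s=0: MISS | VC [12]
  [6] addr=0x60 blk=12 s=0: VC-HIT | VC [2]
  [7] addr=0x66 blk=12 s=0: L1-HIT | VC [2]
  [8] addr=0x14 blk=2 s=0: VC-HIT | VC [12]
  [9] addr=0x62 blk=12 s=0: VC-HIT | VC [2]
  [10] addr=0x16 blk=2 s=0: VC-HIT | VC [12]
  [11] addr=0x11 blk=2 s=0: L1-HIT | VC [12]
  [12] addr=0x10 blk=2 s=0: L1-HIT | VC [12]
  [13] addr=0x67 blk=12 s=0: VC-HIT | VC [2]
  [14] addr=0x66 blk=12 s=0: L1-HIT | VC [2]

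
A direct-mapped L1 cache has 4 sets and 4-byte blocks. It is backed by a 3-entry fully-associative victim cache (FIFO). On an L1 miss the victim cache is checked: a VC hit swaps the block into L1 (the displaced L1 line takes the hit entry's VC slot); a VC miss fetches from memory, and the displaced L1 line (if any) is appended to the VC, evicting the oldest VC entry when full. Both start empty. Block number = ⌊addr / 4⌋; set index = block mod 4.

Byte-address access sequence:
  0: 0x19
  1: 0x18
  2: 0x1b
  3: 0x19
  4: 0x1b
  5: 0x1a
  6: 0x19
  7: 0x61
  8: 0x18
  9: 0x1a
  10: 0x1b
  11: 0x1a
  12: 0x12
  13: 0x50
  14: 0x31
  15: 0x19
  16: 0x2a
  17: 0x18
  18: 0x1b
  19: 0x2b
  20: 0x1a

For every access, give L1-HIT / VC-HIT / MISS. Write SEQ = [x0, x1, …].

SEQ = [MISS, L1-HIT, L1-HIT, L1-HIT, L1-HIT, L1-HIT, L1-HIT, MISS, L1-HIT, L1-HIT, L1-HIT, L1-HIT, MISS, MISS, MISS, L1-HIT, MISS, VC-HIT, L1-HIT, VC-HIT, VC-HIT]

#0 0x19→b6/s2 MISS; vc=[]
#1 0x18→b6/s2 L1-HIT; vc=[]
#2 0x1b→b6/s2 L1-HIT; vc=[]
#3 0x19→b6/s2 L1-HIT; vc=[]
#4 0x1b→b6/s2 L1-HIT; vc=[]
#5 0x1a→b6/s2 L1-HIT; vc=[]
#6 0x19→b6/s2 L1-HIT; vc=[]
#7 0x61→b24/s0 MISS; vc=[]
#8 0x18→b6/s2 L1-HIT; vc=[]
#9 0x1a→b6/s2 L1-HIT; vc=[]
#10 0x1b→b6/s2 L1-HIT; vc=[]
#11 0x1a→b6/s2 L1-HIT; vc=[]
#12 0x12→b4/s0 MISS; vc=[24]
#13 0x50→b20/s0 MISS; vc=[24,4]
#14 0x31→b12/s0 MISS; vc=[24,4,20]
#15 0x19→b6/s2 L1-HIT; vc=[24,4,20]
#16 0x2a→b10/s2 MISS; vc=[4,20,6]
#17 0x18→b6/s2 VC-HIT; vc=[4,20,10]
#18 0x1b→b6/s2 L1-HIT; vc=[4,20,10]
#19 0x2b→b10/s2 VC-HIT; vc=[4,20,6]
#20 0x1a→b6/s2 VC-HIT; vc=[4,20,10]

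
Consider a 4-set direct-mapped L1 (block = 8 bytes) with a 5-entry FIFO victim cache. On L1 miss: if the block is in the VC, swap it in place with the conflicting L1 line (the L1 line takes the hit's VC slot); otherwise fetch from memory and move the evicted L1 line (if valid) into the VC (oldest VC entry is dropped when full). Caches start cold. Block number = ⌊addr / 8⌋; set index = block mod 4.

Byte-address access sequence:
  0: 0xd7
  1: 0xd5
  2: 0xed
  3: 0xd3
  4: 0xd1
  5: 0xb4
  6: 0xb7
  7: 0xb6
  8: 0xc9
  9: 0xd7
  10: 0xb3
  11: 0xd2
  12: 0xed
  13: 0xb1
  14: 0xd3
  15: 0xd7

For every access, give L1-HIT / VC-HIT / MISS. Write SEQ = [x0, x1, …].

  [0] addr=0xd7 blk=26 s=2: MISS | VC []
  [1] addr=0xd5 blk=26 s=2: L1-HIT | VC []
  [2] addr=0xed blk=29 s=1: MISS | VC []
  [3] addr=0xd3 blk=26 s=2: L1-HIT | VC []
  [4] addr=0xd1 blk=26 s=2: L1-HIT | VC []
  [5] addr=0xb4 blk=22 s=2: MISS | VC [26]
  [6] addr=0xb7 blk=22 s=2: L1-HIT | VC [26]
  [7] addr=0xb6 blk=22 s=2: L1-HIT | VC [26]
  [8] addr=0xc9 blk=25 s=1: MISS | VC [26, 29]
  [9] addr=0xd7 blk=26 s=2: VC-HIT | VC [22, 29]
  [10] addr=0xb3 blk=22 s=2: VC-HIT | VC [26, 29]
  [11] addr=0xd2 blk=26 s=2: VC-HIT | VC [22, 29]
  [12] addr=0xed blk=29 s=1: VC-HIT | VC [22, 25]
  [13] addr=0xb1 blk=22 s=2: VC-HIT | VC [26, 25]
  [14] addr=0xd3 blk=26 s=2: VC-HIT | VC [22, 25]
  [15] addr=0xd7 blk=26 s=2: L1-HIT | VC [22, 25]

SEQ = [MISS, L1-HIT, MISS, L1-HIT, L1-HIT, MISS, L1-HIT, L1-HIT, MISS, VC-HIT, VC-HIT, VC-HIT, VC-HIT, VC-HIT, VC-HIT, L1-HIT]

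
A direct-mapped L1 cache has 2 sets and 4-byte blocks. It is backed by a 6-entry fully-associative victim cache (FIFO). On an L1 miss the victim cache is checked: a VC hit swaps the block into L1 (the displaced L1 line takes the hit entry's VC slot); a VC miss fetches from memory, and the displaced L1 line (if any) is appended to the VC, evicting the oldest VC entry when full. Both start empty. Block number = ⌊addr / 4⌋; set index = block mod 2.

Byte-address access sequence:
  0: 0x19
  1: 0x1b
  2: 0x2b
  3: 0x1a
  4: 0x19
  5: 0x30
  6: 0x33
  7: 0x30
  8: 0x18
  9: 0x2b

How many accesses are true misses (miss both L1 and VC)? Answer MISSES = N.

  [0] addr=0x19 blk=6 s=0: MISS | VC []
  [1] addr=0x1b blk=6 s=0: L1-HIT | VC []
  [2] addr=0x2b blk=10 s=0: MISS | VC [6]
  [3] addr=0x1a blk=6 s=0: VC-HIT | VC [10]
  [4] addr=0x19 blk=6 s=0: L1-HIT | VC [10]
  [5] addr=0x30 blk=12 s=0: MISS | VC [10, 6]
  [6] addr=0x33 blk=12 s=0: L1-HIT | VC [10, 6]
  [7] addr=0x30 blk=12 s=0: L1-HIT | VC [10, 6]
  [8] addr=0x18 blk=6 s=0: VC-HIT | VC [10, 12]
  [9] addr=0x2b blk=10 s=0: VC-HIT | VC [6, 12]

MISSES = 3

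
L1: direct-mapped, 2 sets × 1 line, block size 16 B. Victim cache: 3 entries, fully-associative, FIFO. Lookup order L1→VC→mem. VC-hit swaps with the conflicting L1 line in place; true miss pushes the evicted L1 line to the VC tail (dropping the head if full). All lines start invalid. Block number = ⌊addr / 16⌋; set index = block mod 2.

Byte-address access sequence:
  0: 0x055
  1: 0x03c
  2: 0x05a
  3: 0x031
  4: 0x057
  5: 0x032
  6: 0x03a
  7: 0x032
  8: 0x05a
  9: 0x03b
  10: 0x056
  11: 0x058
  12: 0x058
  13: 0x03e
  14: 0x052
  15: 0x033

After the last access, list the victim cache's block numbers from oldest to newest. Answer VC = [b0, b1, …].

VC = [5]

0: 0x55 (blk 5, set 1) → MISS  vc=[]
1: 0x3c (blk 3, set 1) → MISS  vc=[5]
2: 0x5a (blk 5, set 1) → VC-HIT  vc=[3]
3: 0x31 (blk 3, set 1) → VC-HIT  vc=[5]
4: 0x57 (blk 5, set 1) → VC-HIT  vc=[3]
5: 0x32 (blk 3, set 1) → VC-HIT  vc=[5]
6: 0x3a (blk 3, set 1) → L1-HIT  vc=[5]
7: 0x32 (blk 3, set 1) → L1-HIT  vc=[5]
8: 0x5a (blk 5, set 1) → VC-HIT  vc=[3]
9: 0x3b (blk 3, set 1) → VC-HIT  vc=[5]
10: 0x56 (blk 5, set 1) → VC-HIT  vc=[3]
11: 0x58 (blk 5, set 1) → L1-HIT  vc=[3]
12: 0x58 (blk 5, set 1) → L1-HIT  vc=[3]
13: 0x3e (blk 3, set 1) → VC-HIT  vc=[5]
14: 0x52 (blk 5, set 1) → VC-HIT  vc=[3]
15: 0x33 (blk 3, set 1) → VC-HIT  vc=[5]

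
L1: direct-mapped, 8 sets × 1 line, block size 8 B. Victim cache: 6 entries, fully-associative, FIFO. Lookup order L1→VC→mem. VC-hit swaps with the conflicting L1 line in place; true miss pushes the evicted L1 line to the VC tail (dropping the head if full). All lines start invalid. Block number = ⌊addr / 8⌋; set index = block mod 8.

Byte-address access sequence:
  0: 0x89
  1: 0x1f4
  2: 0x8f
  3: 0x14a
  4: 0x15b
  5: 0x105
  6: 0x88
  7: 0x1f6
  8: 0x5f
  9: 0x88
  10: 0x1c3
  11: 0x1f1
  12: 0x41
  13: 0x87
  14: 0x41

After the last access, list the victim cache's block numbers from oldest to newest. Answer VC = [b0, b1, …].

VC = [41, 43, 32, 56, 16]

#0 0x89→b17/s1 MISS; vc=[]
#1 0x1f4→b62/s6 MISS; vc=[]
#2 0x8f→b17/s1 L1-HIT; vc=[]
#3 0x14a→b41/s1 MISS; vc=[17]
#4 0x15b→b43/s3 MISS; vc=[17]
#5 0x105→b32/s0 MISS; vc=[17]
#6 0x88→b17/s1 VC-HIT; vc=[41]
#7 0x1f6→b62/s6 L1-HIT; vc=[41]
#8 0x5f→b11/s3 MISS; vc=[41,43]
#9 0x88→b17/s1 L1-HIT; vc=[41,43]
#10 0x1c3→b56/s0 MISS; vc=[41,43,32]
#11 0x1f1→b62/s6 L1-HIT; vc=[41,43,32]
#12 0x41→b8/s0 MISS; vc=[41,43,32,56]
#13 0x87→b16/s0 MISS; vc=[41,43,32,56,8]
#14 0x41→b8/s0 VC-HIT; vc=[41,43,32,56,16]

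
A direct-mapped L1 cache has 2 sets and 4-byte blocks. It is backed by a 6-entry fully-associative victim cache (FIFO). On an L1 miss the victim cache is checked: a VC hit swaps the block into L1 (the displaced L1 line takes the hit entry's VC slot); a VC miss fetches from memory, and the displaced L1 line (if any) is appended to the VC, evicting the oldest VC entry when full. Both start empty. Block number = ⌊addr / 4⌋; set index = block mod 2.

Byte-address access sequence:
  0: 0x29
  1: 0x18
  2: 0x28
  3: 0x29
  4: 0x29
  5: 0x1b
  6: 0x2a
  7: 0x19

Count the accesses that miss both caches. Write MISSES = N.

MISSES = 2

#0 0x29→b10/s0 MISS; vc=[]
#1 0x18→b6/s0 MISS; vc=[10]
#2 0x28→b10/s0 VC-HIT; vc=[6]
#3 0x29→b10/s0 L1-HIT; vc=[6]
#4 0x29→b10/s0 L1-HIT; vc=[6]
#5 0x1b→b6/s0 VC-HIT; vc=[10]
#6 0x2a→b10/s0 VC-HIT; vc=[6]
#7 0x19→b6/s0 VC-HIT; vc=[10]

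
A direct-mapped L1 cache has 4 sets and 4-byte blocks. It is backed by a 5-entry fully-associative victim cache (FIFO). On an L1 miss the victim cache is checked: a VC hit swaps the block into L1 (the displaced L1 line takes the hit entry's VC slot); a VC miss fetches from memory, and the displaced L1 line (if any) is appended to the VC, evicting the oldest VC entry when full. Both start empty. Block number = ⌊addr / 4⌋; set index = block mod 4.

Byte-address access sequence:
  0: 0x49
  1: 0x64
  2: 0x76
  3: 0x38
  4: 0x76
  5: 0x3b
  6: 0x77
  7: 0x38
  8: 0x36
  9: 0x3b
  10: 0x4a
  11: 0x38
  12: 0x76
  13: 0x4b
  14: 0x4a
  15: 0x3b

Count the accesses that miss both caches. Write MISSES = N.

MISSES = 5

#0 0x49→b18/s2 MISS; vc=[]
#1 0x64→b25/s1 MISS; vc=[]
#2 0x76→b29/s1 MISS; vc=[25]
#3 0x38→b14/s2 MISS; vc=[25,18]
#4 0x76→b29/s1 L1-HIT; vc=[25,18]
#5 0x3b→b14/s2 L1-HIT; vc=[25,18]
#6 0x77→b29/s1 L1-HIT; vc=[25,18]
#7 0x38→b14/s2 L1-HIT; vc=[25,18]
#8 0x36→b13/s1 MISS; vc=[25,18,29]
#9 0x3b→b14/s2 L1-HIT; vc=[25,18,29]
#10 0x4a→b18/s2 VC-HIT; vc=[25,14,29]
#11 0x38→b14/s2 VC-HIT; vc=[25,18,29]
#12 0x76→b29/s1 VC-HIT; vc=[25,18,13]
#13 0x4b→b18/s2 VC-HIT; vc=[25,14,13]
#14 0x4a→b18/s2 L1-HIT; vc=[25,14,13]
#15 0x3b→b14/s2 VC-HIT; vc=[25,18,13]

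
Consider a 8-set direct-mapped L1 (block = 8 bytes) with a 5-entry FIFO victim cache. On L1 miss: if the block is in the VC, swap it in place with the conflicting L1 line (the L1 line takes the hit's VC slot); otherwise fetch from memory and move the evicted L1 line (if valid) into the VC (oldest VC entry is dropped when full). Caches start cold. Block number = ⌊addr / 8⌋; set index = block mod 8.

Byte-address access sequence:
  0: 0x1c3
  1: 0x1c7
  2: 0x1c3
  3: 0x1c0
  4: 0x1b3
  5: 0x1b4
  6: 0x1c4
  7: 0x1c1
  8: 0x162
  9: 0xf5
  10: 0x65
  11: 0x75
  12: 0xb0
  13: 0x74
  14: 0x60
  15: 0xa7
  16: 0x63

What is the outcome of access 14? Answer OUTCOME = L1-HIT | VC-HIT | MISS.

OUTCOME = L1-HIT

#0 0x1c3→b56/s0 MISS; vc=[]
#1 0x1c7→b56/s0 L1-HIT; vc=[]
#2 0x1c3→b56/s0 L1-HIT; vc=[]
#3 0x1c0→b56/s0 L1-HIT; vc=[]
#4 0x1b3→b54/s6 MISS; vc=[]
#5 0x1b4→b54/s6 L1-HIT; vc=[]
#6 0x1c4→b56/s0 L1-HIT; vc=[]
#7 0x1c1→b56/s0 L1-HIT; vc=[]
#8 0x162→b44/s4 MISS; vc=[]
#9 0xf5→b30/s6 MISS; vc=[54]
#10 0x65→b12/s4 MISS; vc=[54,44]
#11 0x75→b14/s6 MISS; vc=[54,44,30]
#12 0xb0→b22/s6 MISS; vc=[54,44,30,14]
#13 0x74→b14/s6 VC-HIT; vc=[54,44,30,22]
#14 0x60→b12/s4 L1-HIT; vc=[54,44,30,22]
#15 0xa7→b20/s4 MISS; vc=[54,44,30,22,12]
#16 0x63→b12/s4 VC-HIT; vc=[54,44,30,22,20]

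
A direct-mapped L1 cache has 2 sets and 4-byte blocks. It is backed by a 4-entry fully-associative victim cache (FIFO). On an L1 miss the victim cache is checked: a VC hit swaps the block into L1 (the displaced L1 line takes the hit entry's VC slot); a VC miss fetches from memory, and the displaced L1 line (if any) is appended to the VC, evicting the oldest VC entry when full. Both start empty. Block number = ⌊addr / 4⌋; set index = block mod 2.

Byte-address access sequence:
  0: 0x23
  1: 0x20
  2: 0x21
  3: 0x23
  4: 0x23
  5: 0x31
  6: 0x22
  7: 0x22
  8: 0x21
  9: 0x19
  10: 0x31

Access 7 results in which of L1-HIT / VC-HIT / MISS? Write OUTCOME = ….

0: 0x23 (blk 8, set 0) → MISS  vc=[]
1: 0x20 (blk 8, set 0) → L1-HIT  vc=[]
2: 0x21 (blk 8, set 0) → L1-HIT  vc=[]
3: 0x23 (blk 8, set 0) → L1-HIT  vc=[]
4: 0x23 (blk 8, set 0) → L1-HIT  vc=[]
5: 0x31 (blk 12, set 0) → MISS  vc=[8]
6: 0x22 (blk 8, set 0) → VC-HIT  vc=[12]
7: 0x22 (blk 8, set 0) → L1-HIT  vc=[12]
8: 0x21 (blk 8, set 0) → L1-HIT  vc=[12]
9: 0x19 (blk 6, set 0) → MISS  vc=[12, 8]
10: 0x31 (blk 12, set 0) → VC-HIT  vc=[6, 8]

OUTCOME = L1-HIT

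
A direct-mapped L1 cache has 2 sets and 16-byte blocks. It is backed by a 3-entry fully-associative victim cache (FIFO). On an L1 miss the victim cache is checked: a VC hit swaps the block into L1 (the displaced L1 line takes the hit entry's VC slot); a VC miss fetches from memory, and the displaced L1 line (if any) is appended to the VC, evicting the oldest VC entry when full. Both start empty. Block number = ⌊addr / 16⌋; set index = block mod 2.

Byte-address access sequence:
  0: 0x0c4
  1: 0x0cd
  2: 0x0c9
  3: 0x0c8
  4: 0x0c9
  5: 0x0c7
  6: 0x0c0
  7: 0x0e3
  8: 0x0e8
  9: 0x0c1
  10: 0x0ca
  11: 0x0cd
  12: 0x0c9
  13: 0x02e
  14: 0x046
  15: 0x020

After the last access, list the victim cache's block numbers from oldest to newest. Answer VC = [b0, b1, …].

#0 0xc4→b12/s0 MISS; vc=[]
#1 0xcd→b12/s0 L1-HIT; vc=[]
#2 0xc9→b12/s0 L1-HIT; vc=[]
#3 0xc8→b12/s0 L1-HIT; vc=[]
#4 0xc9→b12/s0 L1-HIT; vc=[]
#5 0xc7→b12/s0 L1-HIT; vc=[]
#6 0xc0→b12/s0 L1-HIT; vc=[]
#7 0xe3→b14/s0 MISS; vc=[12]
#8 0xe8→b14/s0 L1-HIT; vc=[12]
#9 0xc1→b12/s0 VC-HIT; vc=[14]
#10 0xca→b12/s0 L1-HIT; vc=[14]
#11 0xcd→b12/s0 L1-HIT; vc=[14]
#12 0xc9→b12/s0 L1-HIT; vc=[14]
#13 0x2e→b2/s0 MISS; vc=[14,12]
#14 0x46→b4/s0 MISS; vc=[14,12,2]
#15 0x20→b2/s0 VC-HIT; vc=[14,12,4]

VC = [14, 12, 4]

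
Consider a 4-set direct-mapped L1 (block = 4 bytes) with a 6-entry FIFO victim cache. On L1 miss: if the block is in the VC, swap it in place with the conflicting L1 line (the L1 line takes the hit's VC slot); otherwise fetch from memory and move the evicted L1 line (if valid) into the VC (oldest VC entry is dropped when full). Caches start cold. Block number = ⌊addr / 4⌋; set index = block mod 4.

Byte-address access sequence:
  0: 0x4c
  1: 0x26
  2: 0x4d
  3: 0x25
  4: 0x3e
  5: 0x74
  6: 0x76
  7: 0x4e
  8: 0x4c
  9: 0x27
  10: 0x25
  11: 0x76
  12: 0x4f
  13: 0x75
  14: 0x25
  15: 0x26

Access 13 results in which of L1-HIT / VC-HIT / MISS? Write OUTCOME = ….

OUTCOME = L1-HIT

#0 0x4c→b19/s3 MISS; vc=[]
#1 0x26→b9/s1 MISS; vc=[]
#2 0x4d→b19/s3 L1-HIT; vc=[]
#3 0x25→b9/s1 L1-HIT; vc=[]
#4 0x3e→b15/s3 MISS; vc=[19]
#5 0x74→b29/s1 MISS; vc=[19,9]
#6 0x76→b29/s1 L1-HIT; vc=[19,9]
#7 0x4e→b19/s3 VC-HIT; vc=[15,9]
#8 0x4c→b19/s3 L1-HIT; vc=[15,9]
#9 0x27→b9/s1 VC-HIT; vc=[15,29]
#10 0x25→b9/s1 L1-HIT; vc=[15,29]
#11 0x76→b29/s1 VC-HIT; vc=[15,9]
#12 0x4f→b19/s3 L1-HIT; vc=[15,9]
#13 0x75→b29/s1 L1-HIT; vc=[15,9]
#14 0x25→b9/s1 VC-HIT; vc=[15,29]
#15 0x26→b9/s1 L1-HIT; vc=[15,29]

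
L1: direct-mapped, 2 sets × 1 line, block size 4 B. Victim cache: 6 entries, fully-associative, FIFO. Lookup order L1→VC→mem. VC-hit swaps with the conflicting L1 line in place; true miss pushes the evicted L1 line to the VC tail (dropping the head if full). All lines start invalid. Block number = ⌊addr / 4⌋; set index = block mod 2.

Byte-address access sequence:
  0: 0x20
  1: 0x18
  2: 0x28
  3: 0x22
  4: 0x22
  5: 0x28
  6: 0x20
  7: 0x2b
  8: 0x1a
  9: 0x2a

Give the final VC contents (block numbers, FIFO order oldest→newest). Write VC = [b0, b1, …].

#0 0x20→b8/s0 MISS; vc=[]
#1 0x18→b6/s0 MISS; vc=[8]
#2 0x28→b10/s0 MISS; vc=[8,6]
#3 0x22→b8/s0 VC-HIT; vc=[10,6]
#4 0x22→b8/s0 L1-HIT; vc=[10,6]
#5 0x28→b10/s0 VC-HIT; vc=[8,6]
#6 0x20→b8/s0 VC-HIT; vc=[10,6]
#7 0x2b→b10/s0 VC-HIT; vc=[8,6]
#8 0x1a→b6/s0 VC-HIT; vc=[8,10]
#9 0x2a→b10/s0 VC-HIT; vc=[8,6]

VC = [8, 6]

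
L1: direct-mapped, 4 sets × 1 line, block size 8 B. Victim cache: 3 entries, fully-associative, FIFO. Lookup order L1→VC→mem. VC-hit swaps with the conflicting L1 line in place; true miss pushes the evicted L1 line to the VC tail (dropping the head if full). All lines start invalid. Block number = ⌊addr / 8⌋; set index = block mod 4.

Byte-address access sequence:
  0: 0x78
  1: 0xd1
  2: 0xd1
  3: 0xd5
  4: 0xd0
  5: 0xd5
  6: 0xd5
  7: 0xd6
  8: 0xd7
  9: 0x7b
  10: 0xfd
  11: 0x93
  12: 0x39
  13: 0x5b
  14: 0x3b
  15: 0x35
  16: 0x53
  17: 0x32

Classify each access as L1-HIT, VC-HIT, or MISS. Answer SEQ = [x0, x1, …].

0: 0x78 (blk 15, set 3) → MISS  vc=[]
1: 0xd1 (blk 26, set 2) → MISS  vc=[]
2: 0xd1 (blk 26, set 2) → L1-HIT  vc=[]
3: 0xd5 (blk 26, set 2) → L1-HIT  vc=[]
4: 0xd0 (blk 26, set 2) → L1-HIT  vc=[]
5: 0xd5 (blk 26, set 2) → L1-HIT  vc=[]
6: 0xd5 (blk 26, set 2) → L1-HIT  vc=[]
7: 0xd6 (blk 26, set 2) → L1-HIT  vc=[]
8: 0xd7 (blk 26, set 2) → L1-HIT  vc=[]
9: 0x7b (blk 15, set 3) → L1-HIT  vc=[]
10: 0xfd (blk 31, set 3) → MISS  vc=[15]
11: 0x93 (blk 18, set 2) → MISS  vc=[15, 26]
12: 0x39 (blk 7, set 3) → MISS  vc=[15, 26, 31]
13: 0x5b (blk 11, set 3) → MISS  vc=[26, 31, 7]
14: 0x3b (blk 7, set 3) → VC-HIT  vc=[26, 31, 11]
15: 0x35 (blk 6, set 2) → MISS  vc=[31, 11, 18]
16: 0x53 (blk 10, set 2) → MISS  vc=[11, 18, 6]
17: 0x32 (blk 6, set 2) → VC-HIT  vc=[11, 18, 10]

SEQ = [MISS, MISS, L1-HIT, L1-HIT, L1-HIT, L1-HIT, L1-HIT, L1-HIT, L1-HIT, L1-HIT, MISS, MISS, MISS, MISS, VC-HIT, MISS, MISS, VC-HIT]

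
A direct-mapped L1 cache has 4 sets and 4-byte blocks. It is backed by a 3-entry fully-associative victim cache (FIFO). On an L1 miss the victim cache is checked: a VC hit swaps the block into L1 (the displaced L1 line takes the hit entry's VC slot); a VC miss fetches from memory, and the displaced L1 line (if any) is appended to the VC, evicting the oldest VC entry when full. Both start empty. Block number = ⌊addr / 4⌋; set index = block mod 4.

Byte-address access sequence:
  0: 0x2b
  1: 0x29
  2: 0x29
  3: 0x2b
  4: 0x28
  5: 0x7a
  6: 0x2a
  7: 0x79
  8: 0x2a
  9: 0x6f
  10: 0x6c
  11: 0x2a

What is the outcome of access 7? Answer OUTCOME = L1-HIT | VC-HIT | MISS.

OUTCOME = VC-HIT

  [0] addr=0x2b blk=10 s=2: MISS | VC []
  [1] addr=0x29 blk=10 s=2: L1-HIT | VC []
  [2] addr=0x29 blk=10 s=2: L1-HIT | VC []
  [3] addr=0x2b blk=10 s=2: L1-HIT | VC []
  [4] addr=0x28 blk=10 s=2: L1-HIT | VC []
  [5] addr=0x7a blk=30 s=2: MISS | VC [10]
  [6] addr=0x2a blk=10 s=2: VC-HIT | VC [30]
  [7] addr=0x79 blk=30 s=2: VC-HIT | VC [10]
  [8] addr=0x2a blk=10 s=2: VC-HIT | VC [30]
  [9] addr=0x6f blk=27 s=3: MISS | VC [30]
  [10] addr=0x6c blk=27 s=3: L1-HIT | VC [30]
  [11] addr=0x2a blk=10 s=2: L1-HIT | VC [30]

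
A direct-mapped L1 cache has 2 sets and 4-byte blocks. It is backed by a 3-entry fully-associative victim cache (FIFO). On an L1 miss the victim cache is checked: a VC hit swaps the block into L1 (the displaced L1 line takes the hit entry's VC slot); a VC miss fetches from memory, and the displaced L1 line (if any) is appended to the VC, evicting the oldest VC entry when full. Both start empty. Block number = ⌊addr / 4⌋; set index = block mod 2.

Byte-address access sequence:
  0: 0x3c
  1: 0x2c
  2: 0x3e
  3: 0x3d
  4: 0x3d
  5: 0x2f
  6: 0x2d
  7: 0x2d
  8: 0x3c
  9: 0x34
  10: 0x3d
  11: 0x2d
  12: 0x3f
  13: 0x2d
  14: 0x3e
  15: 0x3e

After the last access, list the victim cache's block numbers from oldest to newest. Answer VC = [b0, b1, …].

VC = [11, 13]

  [0] addr=0x3c blk=15 s=1: MISS | VC []
  [1] addr=0x2c blk=11 s=1: MISS | VC [15]
  [2] addr=0x3e blk=15 s=1: VC-HIT | VC [11]
  [3] addr=0x3d blk=15 s=1: L1-HIT | VC [11]
  [4] addr=0x3d blk=15 s=1: L1-HIT | VC [11]
  [5] addr=0x2f blk=11 s=1: VC-HIT | VC [15]
  [6] addr=0x2d blk=11 s=1: L1-HIT | VC [15]
  [7] addr=0x2d blk=11 s=1: L1-HIT | VC [15]
  [8] addr=0x3c blk=15 s=1: VC-HIT | VC [11]
  [9] addr=0x34 blk=13 s=1: MISS | VC [11, 15]
  [10] addr=0x3d blk=15 s=1: VC-HIT | VC [11, 13]
  [11] addr=0x2d blk=11 s=1: VC-HIT | VC [15, 13]
  [12] addr=0x3f blk=15 s=1: VC-HIT | VC [11, 13]
  [13] addr=0x2d blk=11 s=1: VC-HIT | VC [15, 13]
  [14] addr=0x3e blk=15 s=1: VC-HIT | VC [11, 13]
  [15] addr=0x3e blk=15 s=1: L1-HIT | VC [11, 13]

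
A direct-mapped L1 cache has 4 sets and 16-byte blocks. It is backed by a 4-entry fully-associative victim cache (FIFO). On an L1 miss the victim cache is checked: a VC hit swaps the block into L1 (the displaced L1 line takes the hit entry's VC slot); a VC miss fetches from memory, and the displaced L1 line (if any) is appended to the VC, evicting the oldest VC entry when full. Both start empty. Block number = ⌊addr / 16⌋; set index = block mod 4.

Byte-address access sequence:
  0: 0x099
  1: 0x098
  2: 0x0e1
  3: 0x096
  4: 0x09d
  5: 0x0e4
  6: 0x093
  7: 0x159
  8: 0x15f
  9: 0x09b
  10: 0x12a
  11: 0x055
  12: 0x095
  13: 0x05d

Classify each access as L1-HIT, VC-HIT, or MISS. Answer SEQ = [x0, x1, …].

#0 0x99→b9/s1 MISS; vc=[]
#1 0x98→b9/s1 L1-HIT; vc=[]
#2 0xe1→b14/s2 MISS; vc=[]
#3 0x96→b9/s1 L1-HIT; vc=[]
#4 0x9d→b9/s1 L1-HIT; vc=[]
#5 0xe4→b14/s2 L1-HIT; vc=[]
#6 0x93→b9/s1 L1-HIT; vc=[]
#7 0x159→b21/s1 MISS; vc=[9]
#8 0x15f→b21/s1 L1-HIT; vc=[9]
#9 0x9b→b9/s1 VC-HIT; vc=[21]
#10 0x12a→b18/s2 MISS; vc=[21,14]
#11 0x55→b5/s1 MISS; vc=[21,14,9]
#12 0x95→b9/s1 VC-HIT; vc=[21,14,5]
#13 0x5d→b5/s1 VC-HIT; vc=[21,14,9]

SEQ = [MISS, L1-HIT, MISS, L1-HIT, L1-HIT, L1-HIT, L1-HIT, MISS, L1-HIT, VC-HIT, MISS, MISS, VC-HIT, VC-HIT]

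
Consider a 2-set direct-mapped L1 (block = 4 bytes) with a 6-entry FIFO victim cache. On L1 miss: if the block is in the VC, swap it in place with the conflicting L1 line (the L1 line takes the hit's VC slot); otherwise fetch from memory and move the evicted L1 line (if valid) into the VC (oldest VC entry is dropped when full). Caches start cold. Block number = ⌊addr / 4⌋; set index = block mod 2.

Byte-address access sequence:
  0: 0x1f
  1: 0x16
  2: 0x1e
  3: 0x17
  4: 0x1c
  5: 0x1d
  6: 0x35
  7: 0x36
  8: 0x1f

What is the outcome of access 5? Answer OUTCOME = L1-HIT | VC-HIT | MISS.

OUTCOME = L1-HIT

0: 0x1f (blk 7, set 1) → MISS  vc=[]
1: 0x16 (blk 5, set 1) → MISS  vc=[7]
2: 0x1e (blk 7, set 1) → VC-HIT  vc=[5]
3: 0x17 (blk 5, set 1) → VC-HIT  vc=[7]
4: 0x1c (blk 7, set 1) → VC-HIT  vc=[5]
5: 0x1d (blk 7, set 1) → L1-HIT  vc=[5]
6: 0x35 (blk 13, set 1) → MISS  vc=[5, 7]
7: 0x36 (blk 13, set 1) → L1-HIT  vc=[5, 7]
8: 0x1f (blk 7, set 1) → VC-HIT  vc=[5, 13]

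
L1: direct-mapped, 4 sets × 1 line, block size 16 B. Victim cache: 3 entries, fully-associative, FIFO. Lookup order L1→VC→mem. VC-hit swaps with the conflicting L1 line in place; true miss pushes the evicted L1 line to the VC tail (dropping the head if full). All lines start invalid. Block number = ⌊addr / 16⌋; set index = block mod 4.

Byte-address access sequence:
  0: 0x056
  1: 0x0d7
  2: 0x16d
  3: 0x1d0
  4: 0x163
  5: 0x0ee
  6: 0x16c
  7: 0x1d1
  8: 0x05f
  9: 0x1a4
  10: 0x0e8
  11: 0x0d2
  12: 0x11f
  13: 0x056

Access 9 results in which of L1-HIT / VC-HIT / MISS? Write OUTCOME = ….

OUTCOME = MISS

#0 0x56→b5/s1 MISS; vc=[]
#1 0xd7→b13/s1 MISS; vc=[5]
#2 0x16d→b22/s2 MISS; vc=[5]
#3 0x1d0→b29/s1 MISS; vc=[5,13]
#4 0x163→b22/s2 L1-HIT; vc=[5,13]
#5 0xee→b14/s2 MISS; vc=[5,13,22]
#6 0x16c→b22/s2 VC-HIT; vc=[5,13,14]
#7 0x1d1→b29/s1 L1-HIT; vc=[5,13,14]
#8 0x5f→b5/s1 VC-HIT; vc=[29,13,14]
#9 0x1a4→b26/s2 MISS; vc=[13,14,22]
#10 0xe8→b14/s2 VC-HIT; vc=[13,26,22]
#11 0xd2→b13/s1 VC-HIT; vc=[5,26,22]
#12 0x11f→b17/s1 MISS; vc=[26,22,13]
#13 0x56→b5/s1 MISS; vc=[22,13,17]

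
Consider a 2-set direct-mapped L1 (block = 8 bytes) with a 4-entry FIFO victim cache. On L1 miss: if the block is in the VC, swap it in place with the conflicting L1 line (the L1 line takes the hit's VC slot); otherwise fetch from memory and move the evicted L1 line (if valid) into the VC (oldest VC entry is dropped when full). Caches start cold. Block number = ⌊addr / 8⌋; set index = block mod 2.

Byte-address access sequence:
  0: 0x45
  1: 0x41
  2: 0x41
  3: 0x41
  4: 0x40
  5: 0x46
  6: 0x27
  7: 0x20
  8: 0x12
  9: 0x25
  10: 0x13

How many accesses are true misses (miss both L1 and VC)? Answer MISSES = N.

0: 0x45 (blk 8, set 0) → MISS  vc=[]
1: 0x41 (blk 8, set 0) → L1-HIT  vc=[]
2: 0x41 (blk 8, set 0) → L1-HIT  vc=[]
3: 0x41 (blk 8, set 0) → L1-HIT  vc=[]
4: 0x40 (blk 8, set 0) → L1-HIT  vc=[]
5: 0x46 (blk 8, set 0) → L1-HIT  vc=[]
6: 0x27 (blk 4, set 0) → MISS  vc=[8]
7: 0x20 (blk 4, set 0) → L1-HIT  vc=[8]
8: 0x12 (blk 2, set 0) → MISS  vc=[8, 4]
9: 0x25 (blk 4, set 0) → VC-HIT  vc=[8, 2]
10: 0x13 (blk 2, set 0) → VC-HIT  vc=[8, 4]

MISSES = 3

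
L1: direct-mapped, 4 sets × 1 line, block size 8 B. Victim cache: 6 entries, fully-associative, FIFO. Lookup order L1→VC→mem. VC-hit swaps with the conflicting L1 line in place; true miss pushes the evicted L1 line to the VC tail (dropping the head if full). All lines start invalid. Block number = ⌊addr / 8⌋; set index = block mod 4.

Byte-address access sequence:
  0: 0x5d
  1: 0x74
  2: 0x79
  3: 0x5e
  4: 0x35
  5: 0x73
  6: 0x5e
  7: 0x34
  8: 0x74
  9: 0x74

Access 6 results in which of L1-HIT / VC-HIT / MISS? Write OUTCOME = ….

OUTCOME = L1-HIT

0: 0x5d (blk 11, set 3) → MISS  vc=[]
1: 0x74 (blk 14, set 2) → MISS  vc=[]
2: 0x79 (blk 15, set 3) → MISS  vc=[11]
3: 0x5e (blk 11, set 3) → VC-HIT  vc=[15]
4: 0x35 (blk 6, set 2) → MISS  vc=[15, 14]
5: 0x73 (blk 14, set 2) → VC-HIT  vc=[15, 6]
6: 0x5e (blk 11, set 3) → L1-HIT  vc=[15, 6]
7: 0x34 (blk 6, set 2) → VC-HIT  vc=[15, 14]
8: 0x74 (blk 14, set 2) → VC-HIT  vc=[15, 6]
9: 0x74 (blk 14, set 2) → L1-HIT  vc=[15, 6]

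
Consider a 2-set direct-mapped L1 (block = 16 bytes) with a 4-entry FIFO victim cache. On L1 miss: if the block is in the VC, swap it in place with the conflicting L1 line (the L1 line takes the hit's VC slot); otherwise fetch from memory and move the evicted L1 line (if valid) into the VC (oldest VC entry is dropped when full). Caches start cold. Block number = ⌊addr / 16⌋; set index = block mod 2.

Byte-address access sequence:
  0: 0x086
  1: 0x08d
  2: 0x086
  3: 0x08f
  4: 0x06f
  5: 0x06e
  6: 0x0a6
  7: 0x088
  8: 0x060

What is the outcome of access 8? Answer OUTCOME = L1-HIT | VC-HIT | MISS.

OUTCOME = VC-HIT

#0 0x86→b8/s0 MISS; vc=[]
#1 0x8d→b8/s0 L1-HIT; vc=[]
#2 0x86→b8/s0 L1-HIT; vc=[]
#3 0x8f→b8/s0 L1-HIT; vc=[]
#4 0x6f→b6/s0 MISS; vc=[8]
#5 0x6e→b6/s0 L1-HIT; vc=[8]
#6 0xa6→b10/s0 MISS; vc=[8,6]
#7 0x88→b8/s0 VC-HIT; vc=[10,6]
#8 0x60→b6/s0 VC-HIT; vc=[10,8]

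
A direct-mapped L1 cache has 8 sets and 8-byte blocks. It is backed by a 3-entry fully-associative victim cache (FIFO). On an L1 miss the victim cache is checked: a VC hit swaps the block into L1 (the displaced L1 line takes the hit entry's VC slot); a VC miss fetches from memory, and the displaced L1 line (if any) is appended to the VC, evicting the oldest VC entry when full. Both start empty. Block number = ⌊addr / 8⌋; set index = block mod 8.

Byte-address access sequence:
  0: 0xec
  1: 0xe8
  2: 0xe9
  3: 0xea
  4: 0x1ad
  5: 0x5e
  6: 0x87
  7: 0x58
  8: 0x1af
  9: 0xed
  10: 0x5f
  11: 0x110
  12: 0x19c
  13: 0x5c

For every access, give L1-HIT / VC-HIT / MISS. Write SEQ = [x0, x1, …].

0: 0xec (blk 29, set 5) → MISS  vc=[]
1: 0xe8 (blk 29, set 5) → L1-HIT  vc=[]
2: 0xe9 (blk 29, set 5) → L1-HIT  vc=[]
3: 0xea (blk 29, set 5) → L1-HIT  vc=[]
4: 0x1ad (blk 53, set 5) → MISS  vc=[29]
5: 0x5e (blk 11, set 3) → MISS  vc=[29]
6: 0x87 (blk 16, set 0) → MISS  vc=[29]
7: 0x58 (blk 11, set 3) → L1-HIT  vc=[29]
8: 0x1af (blk 53, set 5) → L1-HIT  vc=[29]
9: 0xed (blk 29, set 5) → VC-HIT  vc=[53]
10: 0x5f (blk 11, set 3) → L1-HIT  vc=[53]
11: 0x110 (blk 34, set 2) → MISS  vc=[53]
12: 0x19c (blk 51, set 3) → MISS  vc=[53, 11]
13: 0x5c (blk 11, set 3) → VC-HIT  vc=[53, 51]

SEQ = [MISS, L1-HIT, L1-HIT, L1-HIT, MISS, MISS, MISS, L1-HIT, L1-HIT, VC-HIT, L1-HIT, MISS, MISS, VC-HIT]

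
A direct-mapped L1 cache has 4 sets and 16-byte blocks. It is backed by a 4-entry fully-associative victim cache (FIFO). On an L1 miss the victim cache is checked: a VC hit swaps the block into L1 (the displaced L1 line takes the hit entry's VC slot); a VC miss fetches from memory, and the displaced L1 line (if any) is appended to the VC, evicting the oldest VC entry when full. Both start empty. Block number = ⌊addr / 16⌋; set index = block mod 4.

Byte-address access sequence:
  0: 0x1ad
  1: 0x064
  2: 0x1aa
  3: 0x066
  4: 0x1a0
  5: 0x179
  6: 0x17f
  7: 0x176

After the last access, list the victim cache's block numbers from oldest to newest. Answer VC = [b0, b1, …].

VC = [6]

  [0] addr=0x1ad blk=26 s=2: MISS | VC []
  [1] addr=0x64 blk=6 s=2: MISS | VC [26]
  [2] addr=0x1aa blk=26 s=2: VC-HIT | VC [6]
  [3] addr=0x66 blk=6 s=2: VC-HIT | VC [26]
  [4] addr=0x1a0 blk=26 s=2: VC-HIT | VC [6]
  [5] addr=0x179 blk=23 s=3: MISS | VC [6]
  [6] addr=0x17f blk=23 s=3: L1-HIT | VC [6]
  [7] addr=0x176 blk=23 s=3: L1-HIT | VC [6]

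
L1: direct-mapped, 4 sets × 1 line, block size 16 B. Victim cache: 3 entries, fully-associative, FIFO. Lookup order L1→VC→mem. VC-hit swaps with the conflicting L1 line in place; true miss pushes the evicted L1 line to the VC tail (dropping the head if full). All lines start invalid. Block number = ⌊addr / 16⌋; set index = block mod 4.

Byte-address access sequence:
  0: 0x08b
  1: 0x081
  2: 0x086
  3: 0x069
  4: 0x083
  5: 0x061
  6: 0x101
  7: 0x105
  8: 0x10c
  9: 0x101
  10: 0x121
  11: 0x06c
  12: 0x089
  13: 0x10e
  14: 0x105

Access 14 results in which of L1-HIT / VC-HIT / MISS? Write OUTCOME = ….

  [0] addr=0x8b blk=8 s=0: MISS | VC []
  [1] addr=0x81 blk=8 s=0: L1-HIT | VC []
  [2] addr=0x86 blk=8 s=0: L1-HIT | VC []
  [3] addr=0x69 blk=6 s=2: MISS | VC []
  [4] addr=0x83 blk=8 s=0: L1-HIT | VC []
  [5] addr=0x61 blk=6 s=2: L1-HIT | VC []
  [6] addr=0x101 blk=16 s=0: MISS | VC [8]
  [7] addr=0x105 blk=16 s=0: L1-HIT | VC [8]
  [8] addr=0x10c blk=16 s=0: L1-HIT | VC [8]
  [9] addr=0x101 blk=16 s=0: L1-HIT | VC [8]
  [10] addr=0x121 blk=18 s=2: MISS | VC [8, 6]
  [11] addr=0x6c blk=6 s=2: VC-HIT | VC [8, 18]
  [12] addr=0x89 blk=8 s=0: VC-HIT | VC [16, 18]
  [13] addr=0x10e blk=16 s=0: VC-HIT | VC [8, 18]
  [14] addr=0x105 blk=16 s=0: L1-HIT | VC [8, 18]

OUTCOME = L1-HIT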